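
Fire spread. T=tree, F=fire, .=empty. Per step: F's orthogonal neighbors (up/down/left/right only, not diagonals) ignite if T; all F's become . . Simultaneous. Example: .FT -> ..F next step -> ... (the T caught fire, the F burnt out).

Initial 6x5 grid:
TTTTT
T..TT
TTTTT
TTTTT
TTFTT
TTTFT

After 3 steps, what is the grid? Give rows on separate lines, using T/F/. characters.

Step 1: 5 trees catch fire, 2 burn out
  TTTTT
  T..TT
  TTTTT
  TTFTT
  TF.FT
  TTF.F
Step 2: 6 trees catch fire, 5 burn out
  TTTTT
  T..TT
  TTFTT
  TF.FT
  F...F
  TF...
Step 3: 5 trees catch fire, 6 burn out
  TTTTT
  T..TT
  TF.FT
  F...F
  .....
  F....

TTTTT
T..TT
TF.FT
F...F
.....
F....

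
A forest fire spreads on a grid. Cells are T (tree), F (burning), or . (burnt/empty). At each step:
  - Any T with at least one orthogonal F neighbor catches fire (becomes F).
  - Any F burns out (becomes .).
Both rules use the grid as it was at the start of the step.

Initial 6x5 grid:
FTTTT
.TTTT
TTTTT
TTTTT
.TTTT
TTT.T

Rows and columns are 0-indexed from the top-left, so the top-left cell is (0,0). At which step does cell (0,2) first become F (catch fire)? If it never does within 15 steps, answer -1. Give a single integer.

Step 1: cell (0,2)='T' (+1 fires, +1 burnt)
Step 2: cell (0,2)='F' (+2 fires, +1 burnt)
  -> target ignites at step 2
Step 3: cell (0,2)='.' (+3 fires, +2 burnt)
Step 4: cell (0,2)='.' (+5 fires, +3 burnt)
Step 5: cell (0,2)='.' (+5 fires, +5 burnt)
Step 6: cell (0,2)='.' (+4 fires, +5 burnt)
Step 7: cell (0,2)='.' (+4 fires, +4 burnt)
Step 8: cell (0,2)='.' (+1 fires, +4 burnt)
Step 9: cell (0,2)='.' (+1 fires, +1 burnt)
Step 10: cell (0,2)='.' (+0 fires, +1 burnt)
  fire out at step 10

2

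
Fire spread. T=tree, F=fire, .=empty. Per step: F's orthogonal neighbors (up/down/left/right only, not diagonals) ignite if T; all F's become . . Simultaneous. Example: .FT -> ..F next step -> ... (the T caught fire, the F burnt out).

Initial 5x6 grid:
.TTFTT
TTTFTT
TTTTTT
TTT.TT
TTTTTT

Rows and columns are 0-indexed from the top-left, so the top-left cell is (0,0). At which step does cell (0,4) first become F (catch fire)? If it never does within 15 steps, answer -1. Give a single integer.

Step 1: cell (0,4)='F' (+5 fires, +2 burnt)
  -> target ignites at step 1
Step 2: cell (0,4)='.' (+6 fires, +5 burnt)
Step 3: cell (0,4)='.' (+5 fires, +6 burnt)
Step 4: cell (0,4)='.' (+5 fires, +5 burnt)
Step 5: cell (0,4)='.' (+4 fires, +5 burnt)
Step 6: cell (0,4)='.' (+1 fires, +4 burnt)
Step 7: cell (0,4)='.' (+0 fires, +1 burnt)
  fire out at step 7

1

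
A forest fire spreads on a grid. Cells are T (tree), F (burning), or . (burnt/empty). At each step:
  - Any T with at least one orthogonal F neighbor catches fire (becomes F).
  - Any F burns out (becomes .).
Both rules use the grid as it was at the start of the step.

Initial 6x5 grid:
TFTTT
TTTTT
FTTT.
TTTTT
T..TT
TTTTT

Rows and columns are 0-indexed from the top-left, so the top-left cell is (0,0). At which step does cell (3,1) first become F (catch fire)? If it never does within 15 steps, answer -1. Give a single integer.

Step 1: cell (3,1)='T' (+6 fires, +2 burnt)
Step 2: cell (3,1)='F' (+5 fires, +6 burnt)
  -> target ignites at step 2
Step 3: cell (3,1)='.' (+5 fires, +5 burnt)
Step 4: cell (3,1)='.' (+3 fires, +5 burnt)
Step 5: cell (3,1)='.' (+3 fires, +3 burnt)
Step 6: cell (3,1)='.' (+2 fires, +3 burnt)
Step 7: cell (3,1)='.' (+1 fires, +2 burnt)
Step 8: cell (3,1)='.' (+0 fires, +1 burnt)
  fire out at step 8

2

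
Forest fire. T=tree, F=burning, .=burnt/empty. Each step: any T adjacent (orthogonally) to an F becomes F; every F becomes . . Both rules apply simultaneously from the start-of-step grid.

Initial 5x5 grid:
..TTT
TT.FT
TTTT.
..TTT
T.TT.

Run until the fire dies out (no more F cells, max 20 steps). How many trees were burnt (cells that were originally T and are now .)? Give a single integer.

Answer: 15

Derivation:
Step 1: +3 fires, +1 burnt (F count now 3)
Step 2: +4 fires, +3 burnt (F count now 4)
Step 3: +4 fires, +4 burnt (F count now 4)
Step 4: +3 fires, +4 burnt (F count now 3)
Step 5: +1 fires, +3 burnt (F count now 1)
Step 6: +0 fires, +1 burnt (F count now 0)
Fire out after step 6
Initially T: 16, now '.': 24
Total burnt (originally-T cells now '.'): 15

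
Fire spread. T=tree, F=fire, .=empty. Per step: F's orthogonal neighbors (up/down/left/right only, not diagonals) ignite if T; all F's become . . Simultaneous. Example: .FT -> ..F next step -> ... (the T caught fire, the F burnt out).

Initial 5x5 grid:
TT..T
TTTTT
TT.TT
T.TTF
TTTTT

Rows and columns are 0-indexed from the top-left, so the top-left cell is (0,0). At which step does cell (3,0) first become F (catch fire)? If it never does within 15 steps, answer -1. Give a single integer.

Step 1: cell (3,0)='T' (+3 fires, +1 burnt)
Step 2: cell (3,0)='T' (+4 fires, +3 burnt)
Step 3: cell (3,0)='T' (+3 fires, +4 burnt)
Step 4: cell (3,0)='T' (+2 fires, +3 burnt)
Step 5: cell (3,0)='T' (+2 fires, +2 burnt)
Step 6: cell (3,0)='F' (+4 fires, +2 burnt)
  -> target ignites at step 6
Step 7: cell (3,0)='.' (+2 fires, +4 burnt)
Step 8: cell (3,0)='.' (+0 fires, +2 burnt)
  fire out at step 8

6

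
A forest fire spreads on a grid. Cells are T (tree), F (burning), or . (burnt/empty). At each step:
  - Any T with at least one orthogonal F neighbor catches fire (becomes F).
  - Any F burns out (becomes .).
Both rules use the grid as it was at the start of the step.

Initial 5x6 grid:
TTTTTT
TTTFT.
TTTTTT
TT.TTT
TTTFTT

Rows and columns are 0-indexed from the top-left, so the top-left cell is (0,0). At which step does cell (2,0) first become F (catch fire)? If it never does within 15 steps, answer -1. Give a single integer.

Step 1: cell (2,0)='T' (+7 fires, +2 burnt)
Step 2: cell (2,0)='T' (+8 fires, +7 burnt)
Step 3: cell (2,0)='T' (+8 fires, +8 burnt)
Step 4: cell (2,0)='F' (+3 fires, +8 burnt)
  -> target ignites at step 4
Step 5: cell (2,0)='.' (+0 fires, +3 burnt)
  fire out at step 5

4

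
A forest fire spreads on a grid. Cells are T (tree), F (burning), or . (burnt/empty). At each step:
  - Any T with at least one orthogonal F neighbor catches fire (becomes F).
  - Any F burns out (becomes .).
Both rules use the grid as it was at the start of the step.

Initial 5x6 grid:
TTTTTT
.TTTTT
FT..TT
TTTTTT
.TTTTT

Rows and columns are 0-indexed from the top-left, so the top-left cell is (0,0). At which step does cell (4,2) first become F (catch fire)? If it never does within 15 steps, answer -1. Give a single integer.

Step 1: cell (4,2)='T' (+2 fires, +1 burnt)
Step 2: cell (4,2)='T' (+2 fires, +2 burnt)
Step 3: cell (4,2)='T' (+4 fires, +2 burnt)
Step 4: cell (4,2)='F' (+5 fires, +4 burnt)
  -> target ignites at step 4
Step 5: cell (4,2)='.' (+4 fires, +5 burnt)
Step 6: cell (4,2)='.' (+5 fires, +4 burnt)
Step 7: cell (4,2)='.' (+3 fires, +5 burnt)
Step 8: cell (4,2)='.' (+0 fires, +3 burnt)
  fire out at step 8

4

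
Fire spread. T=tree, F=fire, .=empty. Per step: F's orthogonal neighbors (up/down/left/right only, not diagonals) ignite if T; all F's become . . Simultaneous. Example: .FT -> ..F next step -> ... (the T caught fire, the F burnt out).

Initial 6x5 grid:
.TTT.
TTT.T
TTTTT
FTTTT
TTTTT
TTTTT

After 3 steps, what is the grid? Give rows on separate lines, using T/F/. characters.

Step 1: 3 trees catch fire, 1 burn out
  .TTT.
  TTT.T
  FTTTT
  .FTTT
  FTTTT
  TTTTT
Step 2: 5 trees catch fire, 3 burn out
  .TTT.
  FTT.T
  .FTTT
  ..FTT
  .FTTT
  FTTTT
Step 3: 5 trees catch fire, 5 burn out
  .TTT.
  .FT.T
  ..FTT
  ...FT
  ..FTT
  .FTTT

.TTT.
.FT.T
..FTT
...FT
..FTT
.FTTT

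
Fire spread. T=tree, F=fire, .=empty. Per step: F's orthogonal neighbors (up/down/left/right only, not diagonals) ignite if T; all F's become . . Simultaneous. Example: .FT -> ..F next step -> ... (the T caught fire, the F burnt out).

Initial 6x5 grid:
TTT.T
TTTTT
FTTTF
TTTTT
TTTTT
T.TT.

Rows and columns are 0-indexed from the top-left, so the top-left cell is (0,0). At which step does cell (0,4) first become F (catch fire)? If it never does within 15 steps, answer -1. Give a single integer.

Step 1: cell (0,4)='T' (+6 fires, +2 burnt)
Step 2: cell (0,4)='F' (+9 fires, +6 burnt)
  -> target ignites at step 2
Step 3: cell (0,4)='.' (+6 fires, +9 burnt)
Step 4: cell (0,4)='.' (+3 fires, +6 burnt)
Step 5: cell (0,4)='.' (+1 fires, +3 burnt)
Step 6: cell (0,4)='.' (+0 fires, +1 burnt)
  fire out at step 6

2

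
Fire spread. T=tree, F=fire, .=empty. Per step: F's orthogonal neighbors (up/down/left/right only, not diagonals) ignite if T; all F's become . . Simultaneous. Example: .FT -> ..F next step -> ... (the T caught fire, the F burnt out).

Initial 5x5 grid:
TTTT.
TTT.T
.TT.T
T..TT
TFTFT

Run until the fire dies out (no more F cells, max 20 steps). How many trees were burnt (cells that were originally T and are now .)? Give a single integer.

Answer: 8

Derivation:
Step 1: +4 fires, +2 burnt (F count now 4)
Step 2: +2 fires, +4 burnt (F count now 2)
Step 3: +1 fires, +2 burnt (F count now 1)
Step 4: +1 fires, +1 burnt (F count now 1)
Step 5: +0 fires, +1 burnt (F count now 0)
Fire out after step 5
Initially T: 17, now '.': 16
Total burnt (originally-T cells now '.'): 8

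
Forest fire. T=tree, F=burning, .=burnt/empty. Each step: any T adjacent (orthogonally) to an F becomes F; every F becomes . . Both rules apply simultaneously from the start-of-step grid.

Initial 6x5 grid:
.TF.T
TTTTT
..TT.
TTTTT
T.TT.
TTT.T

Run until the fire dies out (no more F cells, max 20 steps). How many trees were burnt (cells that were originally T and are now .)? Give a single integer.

Step 1: +2 fires, +1 burnt (F count now 2)
Step 2: +3 fires, +2 burnt (F count now 3)
Step 3: +4 fires, +3 burnt (F count now 4)
Step 4: +4 fires, +4 burnt (F count now 4)
Step 5: +4 fires, +4 burnt (F count now 4)
Step 6: +2 fires, +4 burnt (F count now 2)
Step 7: +1 fires, +2 burnt (F count now 1)
Step 8: +0 fires, +1 burnt (F count now 0)
Fire out after step 8
Initially T: 21, now '.': 29
Total burnt (originally-T cells now '.'): 20

Answer: 20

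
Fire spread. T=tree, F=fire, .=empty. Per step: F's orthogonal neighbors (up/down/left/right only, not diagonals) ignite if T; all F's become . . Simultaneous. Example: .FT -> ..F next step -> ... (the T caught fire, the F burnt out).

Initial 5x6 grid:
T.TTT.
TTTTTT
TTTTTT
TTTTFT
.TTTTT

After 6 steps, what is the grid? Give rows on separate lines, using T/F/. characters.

Step 1: 4 trees catch fire, 1 burn out
  T.TTT.
  TTTTTT
  TTTTFT
  TTTF.F
  .TTTFT
Step 2: 6 trees catch fire, 4 burn out
  T.TTT.
  TTTTFT
  TTTF.F
  TTF...
  .TTF.F
Step 3: 6 trees catch fire, 6 burn out
  T.TTF.
  TTTF.F
  TTF...
  TF....
  .TF...
Step 4: 5 trees catch fire, 6 burn out
  T.TF..
  TTF...
  TF....
  F.....
  .F....
Step 5: 3 trees catch fire, 5 burn out
  T.F...
  TF....
  F.....
  ......
  ......
Step 6: 1 trees catch fire, 3 burn out
  T.....
  F.....
  ......
  ......
  ......

T.....
F.....
......
......
......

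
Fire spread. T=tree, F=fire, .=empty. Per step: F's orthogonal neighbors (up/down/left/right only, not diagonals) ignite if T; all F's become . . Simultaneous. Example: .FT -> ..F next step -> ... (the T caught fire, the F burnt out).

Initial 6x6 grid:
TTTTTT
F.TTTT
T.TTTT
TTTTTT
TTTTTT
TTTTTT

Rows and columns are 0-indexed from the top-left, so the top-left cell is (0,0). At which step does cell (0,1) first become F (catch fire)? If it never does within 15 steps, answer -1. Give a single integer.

Step 1: cell (0,1)='T' (+2 fires, +1 burnt)
Step 2: cell (0,1)='F' (+2 fires, +2 burnt)
  -> target ignites at step 2
Step 3: cell (0,1)='.' (+3 fires, +2 burnt)
Step 4: cell (0,1)='.' (+5 fires, +3 burnt)
Step 5: cell (0,1)='.' (+6 fires, +5 burnt)
Step 6: cell (0,1)='.' (+6 fires, +6 burnt)
Step 7: cell (0,1)='.' (+5 fires, +6 burnt)
Step 8: cell (0,1)='.' (+3 fires, +5 burnt)
Step 9: cell (0,1)='.' (+1 fires, +3 burnt)
Step 10: cell (0,1)='.' (+0 fires, +1 burnt)
  fire out at step 10

2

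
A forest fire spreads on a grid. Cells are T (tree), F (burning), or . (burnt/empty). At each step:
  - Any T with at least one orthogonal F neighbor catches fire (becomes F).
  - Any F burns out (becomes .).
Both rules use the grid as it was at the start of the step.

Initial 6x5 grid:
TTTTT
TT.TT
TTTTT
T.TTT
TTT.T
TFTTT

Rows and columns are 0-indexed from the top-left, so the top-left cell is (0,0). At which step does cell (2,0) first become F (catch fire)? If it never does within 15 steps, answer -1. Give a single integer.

Step 1: cell (2,0)='T' (+3 fires, +1 burnt)
Step 2: cell (2,0)='T' (+3 fires, +3 burnt)
Step 3: cell (2,0)='T' (+3 fires, +3 burnt)
Step 4: cell (2,0)='F' (+4 fires, +3 burnt)
  -> target ignites at step 4
Step 5: cell (2,0)='.' (+4 fires, +4 burnt)
Step 6: cell (2,0)='.' (+4 fires, +4 burnt)
Step 7: cell (2,0)='.' (+3 fires, +4 burnt)
Step 8: cell (2,0)='.' (+2 fires, +3 burnt)
Step 9: cell (2,0)='.' (+0 fires, +2 burnt)
  fire out at step 9

4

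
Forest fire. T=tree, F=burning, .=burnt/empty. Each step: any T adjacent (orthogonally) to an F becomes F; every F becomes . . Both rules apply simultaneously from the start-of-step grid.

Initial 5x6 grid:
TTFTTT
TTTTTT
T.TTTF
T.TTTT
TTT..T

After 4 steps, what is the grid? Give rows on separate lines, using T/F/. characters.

Step 1: 6 trees catch fire, 2 burn out
  TF.FTT
  TTFTTF
  T.TTF.
  T.TTTF
  TTT..T
Step 2: 10 trees catch fire, 6 burn out
  F...FF
  TF.FF.
  T.FF..
  T.TTF.
  TTT..F
Step 3: 3 trees catch fire, 10 burn out
  ......
  F.....
  T.....
  T.FF..
  TTT...
Step 4: 2 trees catch fire, 3 burn out
  ......
  ......
  F.....
  T.....
  TTF...

......
......
F.....
T.....
TTF...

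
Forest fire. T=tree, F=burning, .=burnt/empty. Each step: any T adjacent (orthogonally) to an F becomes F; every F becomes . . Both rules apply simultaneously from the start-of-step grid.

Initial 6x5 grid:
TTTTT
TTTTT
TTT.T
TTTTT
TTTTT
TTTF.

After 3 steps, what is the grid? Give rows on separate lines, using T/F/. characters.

Step 1: 2 trees catch fire, 1 burn out
  TTTTT
  TTTTT
  TTT.T
  TTTTT
  TTTFT
  TTF..
Step 2: 4 trees catch fire, 2 burn out
  TTTTT
  TTTTT
  TTT.T
  TTTFT
  TTF.F
  TF...
Step 3: 4 trees catch fire, 4 burn out
  TTTTT
  TTTTT
  TTT.T
  TTF.F
  TF...
  F....

TTTTT
TTTTT
TTT.T
TTF.F
TF...
F....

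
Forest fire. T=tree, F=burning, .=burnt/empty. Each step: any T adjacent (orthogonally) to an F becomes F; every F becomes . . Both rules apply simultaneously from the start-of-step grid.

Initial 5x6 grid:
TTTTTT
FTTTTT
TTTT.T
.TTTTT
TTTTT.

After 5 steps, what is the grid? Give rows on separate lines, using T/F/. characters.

Step 1: 3 trees catch fire, 1 burn out
  FTTTTT
  .FTTTT
  FTTT.T
  .TTTTT
  TTTTT.
Step 2: 3 trees catch fire, 3 burn out
  .FTTTT
  ..FTTT
  .FTT.T
  .TTTTT
  TTTTT.
Step 3: 4 trees catch fire, 3 burn out
  ..FTTT
  ...FTT
  ..FT.T
  .FTTTT
  TTTTT.
Step 4: 5 trees catch fire, 4 burn out
  ...FTT
  ....FT
  ...F.T
  ..FTTT
  TFTTT.
Step 5: 5 trees catch fire, 5 burn out
  ....FT
  .....F
  .....T
  ...FTT
  F.FTT.

....FT
.....F
.....T
...FTT
F.FTT.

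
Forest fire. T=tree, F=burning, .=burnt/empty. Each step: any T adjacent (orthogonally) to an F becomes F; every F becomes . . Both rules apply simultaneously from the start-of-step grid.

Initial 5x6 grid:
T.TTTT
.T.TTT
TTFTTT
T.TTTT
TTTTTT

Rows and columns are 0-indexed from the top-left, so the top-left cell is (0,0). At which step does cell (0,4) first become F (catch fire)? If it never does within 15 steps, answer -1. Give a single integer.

Step 1: cell (0,4)='T' (+3 fires, +1 burnt)
Step 2: cell (0,4)='T' (+6 fires, +3 burnt)
Step 3: cell (0,4)='T' (+7 fires, +6 burnt)
Step 4: cell (0,4)='F' (+6 fires, +7 burnt)
  -> target ignites at step 4
Step 5: cell (0,4)='.' (+2 fires, +6 burnt)
Step 6: cell (0,4)='.' (+0 fires, +2 burnt)
  fire out at step 6

4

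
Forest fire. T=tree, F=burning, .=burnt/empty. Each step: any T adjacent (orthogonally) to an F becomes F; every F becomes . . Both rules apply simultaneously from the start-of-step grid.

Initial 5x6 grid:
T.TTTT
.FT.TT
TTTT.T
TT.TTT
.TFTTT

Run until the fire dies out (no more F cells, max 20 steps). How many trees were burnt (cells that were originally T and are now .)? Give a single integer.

Answer: 21

Derivation:
Step 1: +4 fires, +2 burnt (F count now 4)
Step 2: +6 fires, +4 burnt (F count now 6)
Step 3: +5 fires, +6 burnt (F count now 5)
Step 4: +2 fires, +5 burnt (F count now 2)
Step 5: +3 fires, +2 burnt (F count now 3)
Step 6: +1 fires, +3 burnt (F count now 1)
Step 7: +0 fires, +1 burnt (F count now 0)
Fire out after step 7
Initially T: 22, now '.': 29
Total burnt (originally-T cells now '.'): 21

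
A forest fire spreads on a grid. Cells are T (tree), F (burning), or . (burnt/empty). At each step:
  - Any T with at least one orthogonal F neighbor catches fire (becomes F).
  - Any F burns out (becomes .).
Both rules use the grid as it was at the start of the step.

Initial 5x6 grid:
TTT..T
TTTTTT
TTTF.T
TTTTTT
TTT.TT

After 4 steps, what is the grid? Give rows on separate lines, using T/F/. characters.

Step 1: 3 trees catch fire, 1 burn out
  TTT..T
  TTTFTT
  TTF..T
  TTTFTT
  TTT.TT
Step 2: 5 trees catch fire, 3 burn out
  TTT..T
  TTF.FT
  TF...T
  TTF.FT
  TTT.TT
Step 3: 8 trees catch fire, 5 burn out
  TTF..T
  TF...F
  F....T
  TF...F
  TTF.FT
Step 4: 7 trees catch fire, 8 burn out
  TF...F
  F.....
  .....F
  F.....
  TF...F

TF...F
F.....
.....F
F.....
TF...F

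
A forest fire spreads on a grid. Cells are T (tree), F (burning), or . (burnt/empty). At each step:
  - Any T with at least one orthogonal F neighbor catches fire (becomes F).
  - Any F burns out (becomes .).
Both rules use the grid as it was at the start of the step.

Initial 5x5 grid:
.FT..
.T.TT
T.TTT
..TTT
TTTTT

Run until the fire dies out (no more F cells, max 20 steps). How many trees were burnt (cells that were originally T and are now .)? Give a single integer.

Answer: 2

Derivation:
Step 1: +2 fires, +1 burnt (F count now 2)
Step 2: +0 fires, +2 burnt (F count now 0)
Fire out after step 2
Initially T: 16, now '.': 11
Total burnt (originally-T cells now '.'): 2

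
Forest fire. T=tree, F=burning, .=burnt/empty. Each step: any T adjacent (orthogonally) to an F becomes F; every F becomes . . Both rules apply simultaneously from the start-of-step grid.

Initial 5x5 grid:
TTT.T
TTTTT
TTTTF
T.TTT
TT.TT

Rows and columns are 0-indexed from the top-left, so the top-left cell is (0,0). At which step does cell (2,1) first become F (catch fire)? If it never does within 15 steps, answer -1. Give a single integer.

Step 1: cell (2,1)='T' (+3 fires, +1 burnt)
Step 2: cell (2,1)='T' (+5 fires, +3 burnt)
Step 3: cell (2,1)='F' (+4 fires, +5 burnt)
  -> target ignites at step 3
Step 4: cell (2,1)='.' (+3 fires, +4 burnt)
Step 5: cell (2,1)='.' (+3 fires, +3 burnt)
Step 6: cell (2,1)='.' (+2 fires, +3 burnt)
Step 7: cell (2,1)='.' (+1 fires, +2 burnt)
Step 8: cell (2,1)='.' (+0 fires, +1 burnt)
  fire out at step 8

3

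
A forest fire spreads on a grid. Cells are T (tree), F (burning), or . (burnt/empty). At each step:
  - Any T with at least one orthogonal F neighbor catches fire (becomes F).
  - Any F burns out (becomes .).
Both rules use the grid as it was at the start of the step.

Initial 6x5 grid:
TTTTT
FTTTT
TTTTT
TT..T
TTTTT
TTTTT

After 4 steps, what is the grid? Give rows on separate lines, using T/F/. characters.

Step 1: 3 trees catch fire, 1 burn out
  FTTTT
  .FTTT
  FTTTT
  TT..T
  TTTTT
  TTTTT
Step 2: 4 trees catch fire, 3 burn out
  .FTTT
  ..FTT
  .FTTT
  FT..T
  TTTTT
  TTTTT
Step 3: 5 trees catch fire, 4 burn out
  ..FTT
  ...FT
  ..FTT
  .F..T
  FTTTT
  TTTTT
Step 4: 5 trees catch fire, 5 burn out
  ...FT
  ....F
  ...FT
  ....T
  .FTTT
  FTTTT

...FT
....F
...FT
....T
.FTTT
FTTTT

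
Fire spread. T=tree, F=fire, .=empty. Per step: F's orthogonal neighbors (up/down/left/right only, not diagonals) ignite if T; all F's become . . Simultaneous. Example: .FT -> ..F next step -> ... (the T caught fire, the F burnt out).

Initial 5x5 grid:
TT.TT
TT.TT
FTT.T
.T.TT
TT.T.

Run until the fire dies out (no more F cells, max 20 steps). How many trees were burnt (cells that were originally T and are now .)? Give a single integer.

Step 1: +2 fires, +1 burnt (F count now 2)
Step 2: +4 fires, +2 burnt (F count now 4)
Step 3: +2 fires, +4 burnt (F count now 2)
Step 4: +1 fires, +2 burnt (F count now 1)
Step 5: +0 fires, +1 burnt (F count now 0)
Fire out after step 5
Initially T: 17, now '.': 17
Total burnt (originally-T cells now '.'): 9

Answer: 9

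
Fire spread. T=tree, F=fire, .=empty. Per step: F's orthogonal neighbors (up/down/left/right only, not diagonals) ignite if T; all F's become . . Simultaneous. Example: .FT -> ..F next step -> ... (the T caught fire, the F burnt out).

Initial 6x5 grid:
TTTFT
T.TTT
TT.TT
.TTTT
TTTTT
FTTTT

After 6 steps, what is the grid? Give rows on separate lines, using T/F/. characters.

Step 1: 5 trees catch fire, 2 burn out
  TTF.F
  T.TFT
  TT.TT
  .TTTT
  FTTTT
  .FTTT
Step 2: 6 trees catch fire, 5 burn out
  TF...
  T.F.F
  TT.FT
  .TTTT
  .FTTT
  ..FTT
Step 3: 6 trees catch fire, 6 burn out
  F....
  T....
  TT..F
  .FTFT
  ..FTT
  ...FT
Step 4: 6 trees catch fire, 6 burn out
  .....
  F....
  TF...
  ..F.F
  ...FT
  ....F
Step 5: 2 trees catch fire, 6 burn out
  .....
  .....
  F....
  .....
  ....F
  .....
Step 6: 0 trees catch fire, 2 burn out
  .....
  .....
  .....
  .....
  .....
  .....

.....
.....
.....
.....
.....
.....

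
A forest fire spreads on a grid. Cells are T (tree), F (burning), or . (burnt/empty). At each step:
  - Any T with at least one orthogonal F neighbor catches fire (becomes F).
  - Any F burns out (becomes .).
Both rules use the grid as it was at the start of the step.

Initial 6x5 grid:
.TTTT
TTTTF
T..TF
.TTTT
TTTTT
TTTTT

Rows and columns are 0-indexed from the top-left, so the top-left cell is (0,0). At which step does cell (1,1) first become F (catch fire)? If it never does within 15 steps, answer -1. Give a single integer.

Step 1: cell (1,1)='T' (+4 fires, +2 burnt)
Step 2: cell (1,1)='T' (+4 fires, +4 burnt)
Step 3: cell (1,1)='F' (+5 fires, +4 burnt)
  -> target ignites at step 3
Step 4: cell (1,1)='.' (+5 fires, +5 burnt)
Step 5: cell (1,1)='.' (+3 fires, +5 burnt)
Step 6: cell (1,1)='.' (+2 fires, +3 burnt)
Step 7: cell (1,1)='.' (+1 fires, +2 burnt)
Step 8: cell (1,1)='.' (+0 fires, +1 burnt)
  fire out at step 8

3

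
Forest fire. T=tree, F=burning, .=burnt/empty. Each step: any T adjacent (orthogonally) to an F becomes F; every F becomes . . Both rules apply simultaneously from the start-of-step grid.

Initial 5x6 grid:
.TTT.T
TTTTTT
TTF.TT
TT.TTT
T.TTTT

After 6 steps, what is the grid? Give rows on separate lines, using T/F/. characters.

Step 1: 2 trees catch fire, 1 burn out
  .TTT.T
  TTFTTT
  TF..TT
  TT.TTT
  T.TTTT
Step 2: 5 trees catch fire, 2 burn out
  .TFT.T
  TF.FTT
  F...TT
  TF.TTT
  T.TTTT
Step 3: 5 trees catch fire, 5 burn out
  .F.F.T
  F...FT
  ....TT
  F..TTT
  T.TTTT
Step 4: 3 trees catch fire, 5 burn out
  .....T
  .....F
  ....FT
  ...TTT
  F.TTTT
Step 5: 3 trees catch fire, 3 burn out
  .....F
  ......
  .....F
  ...TFT
  ..TTTT
Step 6: 3 trees catch fire, 3 burn out
  ......
  ......
  ......
  ...F.F
  ..TTFT

......
......
......
...F.F
..TTFT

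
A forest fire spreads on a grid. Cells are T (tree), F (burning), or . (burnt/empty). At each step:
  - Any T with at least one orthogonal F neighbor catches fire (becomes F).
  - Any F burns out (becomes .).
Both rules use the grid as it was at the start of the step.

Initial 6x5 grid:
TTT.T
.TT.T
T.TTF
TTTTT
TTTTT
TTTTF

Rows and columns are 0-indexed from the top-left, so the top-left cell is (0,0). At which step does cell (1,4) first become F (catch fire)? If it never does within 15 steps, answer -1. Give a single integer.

Step 1: cell (1,4)='F' (+5 fires, +2 burnt)
  -> target ignites at step 1
Step 2: cell (1,4)='.' (+5 fires, +5 burnt)
Step 3: cell (1,4)='.' (+4 fires, +5 burnt)
Step 4: cell (1,4)='.' (+5 fires, +4 burnt)
Step 5: cell (1,4)='.' (+3 fires, +5 burnt)
Step 6: cell (1,4)='.' (+2 fires, +3 burnt)
Step 7: cell (1,4)='.' (+0 fires, +2 burnt)
  fire out at step 7

1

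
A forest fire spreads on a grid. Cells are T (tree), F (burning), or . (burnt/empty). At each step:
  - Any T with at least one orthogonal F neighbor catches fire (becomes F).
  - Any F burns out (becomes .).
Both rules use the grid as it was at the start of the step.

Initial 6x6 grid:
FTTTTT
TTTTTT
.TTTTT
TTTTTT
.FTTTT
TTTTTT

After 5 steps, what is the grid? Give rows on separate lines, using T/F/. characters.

Step 1: 5 trees catch fire, 2 burn out
  .FTTTT
  FTTTTT
  .TTTTT
  TFTTTT
  ..FTTT
  TFTTTT
Step 2: 8 trees catch fire, 5 burn out
  ..FTTT
  .FTTTT
  .FTTTT
  F.FTTT
  ...FTT
  F.FTTT
Step 3: 6 trees catch fire, 8 burn out
  ...FTT
  ..FTTT
  ..FTTT
  ...FTT
  ....FT
  ...FTT
Step 4: 6 trees catch fire, 6 burn out
  ....FT
  ...FTT
  ...FTT
  ....FT
  .....F
  ....FT
Step 5: 5 trees catch fire, 6 burn out
  .....F
  ....FT
  ....FT
  .....F
  ......
  .....F

.....F
....FT
....FT
.....F
......
.....F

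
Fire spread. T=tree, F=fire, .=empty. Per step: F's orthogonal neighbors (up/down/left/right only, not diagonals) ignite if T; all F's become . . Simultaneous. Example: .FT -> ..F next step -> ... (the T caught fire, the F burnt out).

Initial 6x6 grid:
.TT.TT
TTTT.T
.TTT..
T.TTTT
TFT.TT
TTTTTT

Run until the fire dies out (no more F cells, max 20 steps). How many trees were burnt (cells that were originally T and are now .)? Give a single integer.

Answer: 24

Derivation:
Step 1: +3 fires, +1 burnt (F count now 3)
Step 2: +4 fires, +3 burnt (F count now 4)
Step 3: +3 fires, +4 burnt (F count now 3)
Step 4: +5 fires, +3 burnt (F count now 5)
Step 5: +6 fires, +5 burnt (F count now 6)
Step 6: +3 fires, +6 burnt (F count now 3)
Step 7: +0 fires, +3 burnt (F count now 0)
Fire out after step 7
Initially T: 27, now '.': 33
Total burnt (originally-T cells now '.'): 24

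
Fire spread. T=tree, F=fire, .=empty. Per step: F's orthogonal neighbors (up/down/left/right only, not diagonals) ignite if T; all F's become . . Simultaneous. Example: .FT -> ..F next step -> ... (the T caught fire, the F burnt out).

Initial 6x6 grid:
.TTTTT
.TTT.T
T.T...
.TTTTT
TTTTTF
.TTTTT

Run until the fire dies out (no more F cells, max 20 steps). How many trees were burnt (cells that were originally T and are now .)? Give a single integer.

Step 1: +3 fires, +1 burnt (F count now 3)
Step 2: +3 fires, +3 burnt (F count now 3)
Step 3: +3 fires, +3 burnt (F count now 3)
Step 4: +3 fires, +3 burnt (F count now 3)
Step 5: +4 fires, +3 burnt (F count now 4)
Step 6: +1 fires, +4 burnt (F count now 1)
Step 7: +3 fires, +1 burnt (F count now 3)
Step 8: +2 fires, +3 burnt (F count now 2)
Step 9: +1 fires, +2 burnt (F count now 1)
Step 10: +1 fires, +1 burnt (F count now 1)
Step 11: +1 fires, +1 burnt (F count now 1)
Step 12: +0 fires, +1 burnt (F count now 0)
Fire out after step 12
Initially T: 26, now '.': 35
Total burnt (originally-T cells now '.'): 25

Answer: 25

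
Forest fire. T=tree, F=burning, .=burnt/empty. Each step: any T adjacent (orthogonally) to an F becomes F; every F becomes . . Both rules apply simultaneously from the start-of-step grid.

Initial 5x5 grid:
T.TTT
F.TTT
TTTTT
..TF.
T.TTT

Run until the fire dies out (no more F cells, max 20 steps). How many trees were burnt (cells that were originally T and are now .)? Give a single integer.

Answer: 16

Derivation:
Step 1: +5 fires, +2 burnt (F count now 5)
Step 2: +6 fires, +5 burnt (F count now 6)
Step 3: +3 fires, +6 burnt (F count now 3)
Step 4: +2 fires, +3 burnt (F count now 2)
Step 5: +0 fires, +2 burnt (F count now 0)
Fire out after step 5
Initially T: 17, now '.': 24
Total burnt (originally-T cells now '.'): 16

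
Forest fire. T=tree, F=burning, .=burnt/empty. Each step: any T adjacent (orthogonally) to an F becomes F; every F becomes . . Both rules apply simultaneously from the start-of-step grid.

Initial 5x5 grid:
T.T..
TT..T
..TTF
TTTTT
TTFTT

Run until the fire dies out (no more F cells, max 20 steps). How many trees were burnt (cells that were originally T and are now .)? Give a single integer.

Step 1: +6 fires, +2 burnt (F count now 6)
Step 2: +5 fires, +6 burnt (F count now 5)
Step 3: +1 fires, +5 burnt (F count now 1)
Step 4: +0 fires, +1 burnt (F count now 0)
Fire out after step 4
Initially T: 16, now '.': 21
Total burnt (originally-T cells now '.'): 12

Answer: 12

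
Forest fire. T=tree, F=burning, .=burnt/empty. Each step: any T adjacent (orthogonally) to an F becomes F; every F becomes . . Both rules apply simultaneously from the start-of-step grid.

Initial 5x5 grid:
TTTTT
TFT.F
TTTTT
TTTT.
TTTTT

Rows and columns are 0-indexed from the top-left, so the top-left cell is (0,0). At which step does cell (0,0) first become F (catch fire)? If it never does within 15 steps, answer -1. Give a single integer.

Step 1: cell (0,0)='T' (+6 fires, +2 burnt)
Step 2: cell (0,0)='F' (+7 fires, +6 burnt)
  -> target ignites at step 2
Step 3: cell (0,0)='.' (+4 fires, +7 burnt)
Step 4: cell (0,0)='.' (+3 fires, +4 burnt)
Step 5: cell (0,0)='.' (+1 fires, +3 burnt)
Step 6: cell (0,0)='.' (+0 fires, +1 burnt)
  fire out at step 6

2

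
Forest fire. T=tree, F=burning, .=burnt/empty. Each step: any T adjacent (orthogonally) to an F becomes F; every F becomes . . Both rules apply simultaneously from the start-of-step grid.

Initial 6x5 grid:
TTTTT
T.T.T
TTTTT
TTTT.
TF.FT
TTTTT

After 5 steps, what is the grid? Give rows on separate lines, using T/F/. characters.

Step 1: 6 trees catch fire, 2 burn out
  TTTTT
  T.T.T
  TTTTT
  TFTF.
  F...F
  TFTFT
Step 2: 7 trees catch fire, 6 burn out
  TTTTT
  T.T.T
  TFTFT
  F.F..
  .....
  F.F.F
Step 3: 3 trees catch fire, 7 burn out
  TTTTT
  T.T.T
  F.F.F
  .....
  .....
  .....
Step 4: 3 trees catch fire, 3 burn out
  TTTTT
  F.F.F
  .....
  .....
  .....
  .....
Step 5: 3 trees catch fire, 3 burn out
  FTFTF
  .....
  .....
  .....
  .....
  .....

FTFTF
.....
.....
.....
.....
.....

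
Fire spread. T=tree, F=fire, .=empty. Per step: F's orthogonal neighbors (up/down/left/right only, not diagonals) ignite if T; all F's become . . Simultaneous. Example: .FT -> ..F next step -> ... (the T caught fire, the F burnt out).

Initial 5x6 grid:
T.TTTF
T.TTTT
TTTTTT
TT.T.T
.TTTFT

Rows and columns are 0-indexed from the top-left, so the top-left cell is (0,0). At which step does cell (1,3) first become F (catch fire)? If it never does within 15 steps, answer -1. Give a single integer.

Step 1: cell (1,3)='T' (+4 fires, +2 burnt)
Step 2: cell (1,3)='T' (+6 fires, +4 burnt)
Step 3: cell (1,3)='F' (+5 fires, +6 burnt)
  -> target ignites at step 3
Step 4: cell (1,3)='.' (+3 fires, +5 burnt)
Step 5: cell (1,3)='.' (+2 fires, +3 burnt)
Step 6: cell (1,3)='.' (+1 fires, +2 burnt)
Step 7: cell (1,3)='.' (+1 fires, +1 burnt)
Step 8: cell (1,3)='.' (+1 fires, +1 burnt)
Step 9: cell (1,3)='.' (+0 fires, +1 burnt)
  fire out at step 9

3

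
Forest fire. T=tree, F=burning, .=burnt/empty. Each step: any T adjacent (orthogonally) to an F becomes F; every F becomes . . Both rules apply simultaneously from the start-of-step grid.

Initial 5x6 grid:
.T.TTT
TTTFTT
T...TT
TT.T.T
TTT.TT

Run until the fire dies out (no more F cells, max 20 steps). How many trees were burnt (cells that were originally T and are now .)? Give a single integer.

Step 1: +3 fires, +1 burnt (F count now 3)
Step 2: +4 fires, +3 burnt (F count now 4)
Step 3: +4 fires, +4 burnt (F count now 4)
Step 4: +2 fires, +4 burnt (F count now 2)
Step 5: +2 fires, +2 burnt (F count now 2)
Step 6: +3 fires, +2 burnt (F count now 3)
Step 7: +1 fires, +3 burnt (F count now 1)
Step 8: +1 fires, +1 burnt (F count now 1)
Step 9: +0 fires, +1 burnt (F count now 0)
Fire out after step 9
Initially T: 21, now '.': 29
Total burnt (originally-T cells now '.'): 20

Answer: 20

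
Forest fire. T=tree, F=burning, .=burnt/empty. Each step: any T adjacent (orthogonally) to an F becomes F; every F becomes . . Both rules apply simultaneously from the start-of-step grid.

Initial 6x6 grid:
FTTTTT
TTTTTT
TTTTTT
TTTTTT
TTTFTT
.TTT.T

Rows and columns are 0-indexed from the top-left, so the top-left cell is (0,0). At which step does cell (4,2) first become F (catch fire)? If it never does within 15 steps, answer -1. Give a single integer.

Step 1: cell (4,2)='F' (+6 fires, +2 burnt)
  -> target ignites at step 1
Step 2: cell (4,2)='.' (+9 fires, +6 burnt)
Step 3: cell (4,2)='.' (+12 fires, +9 burnt)
Step 4: cell (4,2)='.' (+3 fires, +12 burnt)
Step 5: cell (4,2)='.' (+2 fires, +3 burnt)
Step 6: cell (4,2)='.' (+0 fires, +2 burnt)
  fire out at step 6

1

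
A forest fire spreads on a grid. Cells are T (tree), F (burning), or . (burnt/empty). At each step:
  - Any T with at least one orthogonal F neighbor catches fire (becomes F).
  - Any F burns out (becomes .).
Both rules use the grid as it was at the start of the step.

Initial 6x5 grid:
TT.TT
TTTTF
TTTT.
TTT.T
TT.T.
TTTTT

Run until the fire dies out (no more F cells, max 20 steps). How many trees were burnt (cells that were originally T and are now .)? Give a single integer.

Step 1: +2 fires, +1 burnt (F count now 2)
Step 2: +3 fires, +2 burnt (F count now 3)
Step 3: +2 fires, +3 burnt (F count now 2)
Step 4: +4 fires, +2 burnt (F count now 4)
Step 5: +3 fires, +4 burnt (F count now 3)
Step 6: +2 fires, +3 burnt (F count now 2)
Step 7: +2 fires, +2 burnt (F count now 2)
Step 8: +2 fires, +2 burnt (F count now 2)
Step 9: +1 fires, +2 burnt (F count now 1)
Step 10: +2 fires, +1 burnt (F count now 2)
Step 11: +0 fires, +2 burnt (F count now 0)
Fire out after step 11
Initially T: 24, now '.': 29
Total burnt (originally-T cells now '.'): 23

Answer: 23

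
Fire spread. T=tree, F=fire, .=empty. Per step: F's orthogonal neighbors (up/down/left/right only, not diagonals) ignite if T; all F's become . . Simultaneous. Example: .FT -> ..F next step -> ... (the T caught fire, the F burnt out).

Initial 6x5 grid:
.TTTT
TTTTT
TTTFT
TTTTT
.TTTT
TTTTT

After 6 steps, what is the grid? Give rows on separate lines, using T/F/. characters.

Step 1: 4 trees catch fire, 1 burn out
  .TTTT
  TTTFT
  TTF.F
  TTTFT
  .TTTT
  TTTTT
Step 2: 7 trees catch fire, 4 burn out
  .TTFT
  TTF.F
  TF...
  TTF.F
  .TTFT
  TTTTT
Step 3: 8 trees catch fire, 7 burn out
  .TF.F
  TF...
  F....
  TF...
  .TF.F
  TTTFT
Step 4: 6 trees catch fire, 8 burn out
  .F...
  F....
  .....
  F....
  .F...
  TTF.F
Step 5: 1 trees catch fire, 6 burn out
  .....
  .....
  .....
  .....
  .....
  TF...
Step 6: 1 trees catch fire, 1 burn out
  .....
  .....
  .....
  .....
  .....
  F....

.....
.....
.....
.....
.....
F....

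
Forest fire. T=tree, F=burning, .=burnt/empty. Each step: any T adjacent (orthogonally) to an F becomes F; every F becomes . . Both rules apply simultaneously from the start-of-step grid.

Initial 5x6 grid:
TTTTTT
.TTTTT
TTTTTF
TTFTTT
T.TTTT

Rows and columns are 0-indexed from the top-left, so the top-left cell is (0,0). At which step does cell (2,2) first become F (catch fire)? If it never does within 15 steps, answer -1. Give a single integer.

Step 1: cell (2,2)='F' (+7 fires, +2 burnt)
  -> target ignites at step 1
Step 2: cell (2,2)='.' (+9 fires, +7 burnt)
Step 3: cell (2,2)='.' (+7 fires, +9 burnt)
Step 4: cell (2,2)='.' (+2 fires, +7 burnt)
Step 5: cell (2,2)='.' (+1 fires, +2 burnt)
Step 6: cell (2,2)='.' (+0 fires, +1 burnt)
  fire out at step 6

1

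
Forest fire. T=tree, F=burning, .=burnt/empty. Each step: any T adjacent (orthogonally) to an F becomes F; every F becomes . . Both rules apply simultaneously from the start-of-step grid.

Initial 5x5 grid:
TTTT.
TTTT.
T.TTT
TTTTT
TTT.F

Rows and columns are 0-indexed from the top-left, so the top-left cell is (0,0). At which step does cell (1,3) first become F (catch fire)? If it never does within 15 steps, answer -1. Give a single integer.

Step 1: cell (1,3)='T' (+1 fires, +1 burnt)
Step 2: cell (1,3)='T' (+2 fires, +1 burnt)
Step 3: cell (1,3)='T' (+2 fires, +2 burnt)
Step 4: cell (1,3)='F' (+4 fires, +2 burnt)
  -> target ignites at step 4
Step 5: cell (1,3)='.' (+4 fires, +4 burnt)
Step 6: cell (1,3)='.' (+4 fires, +4 burnt)
Step 7: cell (1,3)='.' (+2 fires, +4 burnt)
Step 8: cell (1,3)='.' (+1 fires, +2 burnt)
Step 9: cell (1,3)='.' (+0 fires, +1 burnt)
  fire out at step 9

4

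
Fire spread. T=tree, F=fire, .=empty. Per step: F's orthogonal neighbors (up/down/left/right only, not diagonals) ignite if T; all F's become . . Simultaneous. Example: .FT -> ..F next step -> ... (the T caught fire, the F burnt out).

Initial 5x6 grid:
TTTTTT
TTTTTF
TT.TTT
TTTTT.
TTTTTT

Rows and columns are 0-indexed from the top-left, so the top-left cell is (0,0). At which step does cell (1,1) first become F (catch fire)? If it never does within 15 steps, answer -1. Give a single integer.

Step 1: cell (1,1)='T' (+3 fires, +1 burnt)
Step 2: cell (1,1)='T' (+3 fires, +3 burnt)
Step 3: cell (1,1)='T' (+4 fires, +3 burnt)
Step 4: cell (1,1)='F' (+4 fires, +4 burnt)
  -> target ignites at step 4
Step 5: cell (1,1)='.' (+6 fires, +4 burnt)
Step 6: cell (1,1)='.' (+4 fires, +6 burnt)
Step 7: cell (1,1)='.' (+2 fires, +4 burnt)
Step 8: cell (1,1)='.' (+1 fires, +2 burnt)
Step 9: cell (1,1)='.' (+0 fires, +1 burnt)
  fire out at step 9

4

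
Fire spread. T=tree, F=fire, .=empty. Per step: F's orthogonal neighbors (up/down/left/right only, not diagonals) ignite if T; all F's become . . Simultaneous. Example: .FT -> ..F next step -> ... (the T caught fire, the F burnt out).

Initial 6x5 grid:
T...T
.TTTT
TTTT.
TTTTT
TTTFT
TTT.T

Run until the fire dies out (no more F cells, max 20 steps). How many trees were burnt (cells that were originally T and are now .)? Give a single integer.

Answer: 22

Derivation:
Step 1: +3 fires, +1 burnt (F count now 3)
Step 2: +6 fires, +3 burnt (F count now 6)
Step 3: +5 fires, +6 burnt (F count now 5)
Step 4: +5 fires, +5 burnt (F count now 5)
Step 5: +3 fires, +5 burnt (F count now 3)
Step 6: +0 fires, +3 burnt (F count now 0)
Fire out after step 6
Initially T: 23, now '.': 29
Total burnt (originally-T cells now '.'): 22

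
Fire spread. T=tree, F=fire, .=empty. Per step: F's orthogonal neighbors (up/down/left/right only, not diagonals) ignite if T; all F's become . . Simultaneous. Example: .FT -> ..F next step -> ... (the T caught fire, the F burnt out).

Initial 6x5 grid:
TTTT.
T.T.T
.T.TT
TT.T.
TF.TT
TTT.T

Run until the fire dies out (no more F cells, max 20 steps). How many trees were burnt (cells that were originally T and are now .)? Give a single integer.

Step 1: +3 fires, +1 burnt (F count now 3)
Step 2: +4 fires, +3 burnt (F count now 4)
Step 3: +0 fires, +4 burnt (F count now 0)
Fire out after step 3
Initially T: 20, now '.': 17
Total burnt (originally-T cells now '.'): 7

Answer: 7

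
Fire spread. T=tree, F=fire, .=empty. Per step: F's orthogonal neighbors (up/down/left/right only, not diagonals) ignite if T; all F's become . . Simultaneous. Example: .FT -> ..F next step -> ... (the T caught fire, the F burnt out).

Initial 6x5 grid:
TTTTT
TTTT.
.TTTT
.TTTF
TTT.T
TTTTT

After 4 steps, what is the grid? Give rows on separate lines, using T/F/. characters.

Step 1: 3 trees catch fire, 1 burn out
  TTTTT
  TTTT.
  .TTTF
  .TTF.
  TTT.F
  TTTTT
Step 2: 3 trees catch fire, 3 burn out
  TTTTT
  TTTT.
  .TTF.
  .TF..
  TTT..
  TTTTF
Step 3: 5 trees catch fire, 3 burn out
  TTTTT
  TTTF.
  .TF..
  .F...
  TTF..
  TTTF.
Step 4: 5 trees catch fire, 5 burn out
  TTTFT
  TTF..
  .F...
  .....
  TF...
  TTF..

TTTFT
TTF..
.F...
.....
TF...
TTF..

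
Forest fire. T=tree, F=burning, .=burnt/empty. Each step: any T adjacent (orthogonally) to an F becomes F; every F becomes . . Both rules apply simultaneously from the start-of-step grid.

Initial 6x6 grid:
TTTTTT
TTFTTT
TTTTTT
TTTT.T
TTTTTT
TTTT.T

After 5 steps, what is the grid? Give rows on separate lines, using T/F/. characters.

Step 1: 4 trees catch fire, 1 burn out
  TTFTTT
  TF.FTT
  TTFTTT
  TTTT.T
  TTTTTT
  TTTT.T
Step 2: 7 trees catch fire, 4 burn out
  TF.FTT
  F...FT
  TF.FTT
  TTFT.T
  TTTTTT
  TTTT.T
Step 3: 8 trees catch fire, 7 burn out
  F...FT
  .....F
  F...FT
  TF.F.T
  TTFTTT
  TTTT.T
Step 4: 6 trees catch fire, 8 burn out
  .....F
  ......
  .....F
  F....T
  TF.FTT
  TTFT.T
Step 5: 5 trees catch fire, 6 burn out
  ......
  ......
  ......
  .....F
  F...FT
  TF.F.T

......
......
......
.....F
F...FT
TF.F.T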